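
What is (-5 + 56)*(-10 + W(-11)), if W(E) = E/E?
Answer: -459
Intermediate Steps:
W(E) = 1
(-5 + 56)*(-10 + W(-11)) = (-5 + 56)*(-10 + 1) = 51*(-9) = -459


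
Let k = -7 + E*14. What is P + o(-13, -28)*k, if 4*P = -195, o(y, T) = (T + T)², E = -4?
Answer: -790467/4 ≈ -1.9762e+5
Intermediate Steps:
o(y, T) = 4*T² (o(y, T) = (2*T)² = 4*T²)
P = -195/4 (P = (¼)*(-195) = -195/4 ≈ -48.750)
k = -63 (k = -7 - 4*14 = -7 - 56 = -63)
P + o(-13, -28)*k = -195/4 + (4*(-28)²)*(-63) = -195/4 + (4*784)*(-63) = -195/4 + 3136*(-63) = -195/4 - 197568 = -790467/4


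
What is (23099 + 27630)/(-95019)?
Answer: -50729/95019 ≈ -0.53388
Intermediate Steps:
(23099 + 27630)/(-95019) = 50729*(-1/95019) = -50729/95019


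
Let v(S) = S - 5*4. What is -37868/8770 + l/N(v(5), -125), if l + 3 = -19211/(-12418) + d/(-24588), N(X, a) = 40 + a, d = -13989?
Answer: -16340583787973/3793517821380 ≈ -4.3075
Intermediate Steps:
v(S) = -20 + S (v(S) = S - 20 = -20 + S)
l = -44987647/50888964 (l = -3 + (-19211/(-12418) - 13989/(-24588)) = -3 + (-19211*(-1/12418) - 13989*(-1/24588)) = -3 + (19211/12418 + 4663/8196) = -3 + 107679245/50888964 = -44987647/50888964 ≈ -0.88404)
-37868/8770 + l/N(v(5), -125) = -37868/8770 - 44987647/(50888964*(40 - 125)) = -37868*1/8770 - 44987647/50888964/(-85) = -18934/4385 - 44987647/50888964*(-1/85) = -18934/4385 + 44987647/4325561940 = -16340583787973/3793517821380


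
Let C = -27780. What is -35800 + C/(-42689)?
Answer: -1528238420/42689 ≈ -35799.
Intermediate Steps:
-35800 + C/(-42689) = -35800 - 27780/(-42689) = -35800 - 27780*(-1/42689) = -35800 + 27780/42689 = -1528238420/42689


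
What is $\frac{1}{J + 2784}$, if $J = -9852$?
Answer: $- \frac{1}{7068} \approx -0.00014148$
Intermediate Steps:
$\frac{1}{J + 2784} = \frac{1}{-9852 + 2784} = \frac{1}{-7068} = - \frac{1}{7068}$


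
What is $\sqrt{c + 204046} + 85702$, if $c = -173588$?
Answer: $85702 + \sqrt{30458} \approx 85877.0$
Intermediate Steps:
$\sqrt{c + 204046} + 85702 = \sqrt{-173588 + 204046} + 85702 = \sqrt{30458} + 85702 = 85702 + \sqrt{30458}$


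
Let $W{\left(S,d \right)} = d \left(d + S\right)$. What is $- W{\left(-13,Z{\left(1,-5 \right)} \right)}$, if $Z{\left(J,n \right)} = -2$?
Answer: $-30$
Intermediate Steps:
$W{\left(S,d \right)} = d \left(S + d\right)$
$- W{\left(-13,Z{\left(1,-5 \right)} \right)} = - \left(-2\right) \left(-13 - 2\right) = - \left(-2\right) \left(-15\right) = \left(-1\right) 30 = -30$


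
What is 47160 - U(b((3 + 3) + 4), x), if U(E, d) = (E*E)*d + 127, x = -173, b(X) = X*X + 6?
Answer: 1990861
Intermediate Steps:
b(X) = 6 + X² (b(X) = X² + 6 = 6 + X²)
U(E, d) = 127 + d*E² (U(E, d) = E²*d + 127 = d*E² + 127 = 127 + d*E²)
47160 - U(b((3 + 3) + 4), x) = 47160 - (127 - 173*(6 + ((3 + 3) + 4)²)²) = 47160 - (127 - 173*(6 + (6 + 4)²)²) = 47160 - (127 - 173*(6 + 10²)²) = 47160 - (127 - 173*(6 + 100)²) = 47160 - (127 - 173*106²) = 47160 - (127 - 173*11236) = 47160 - (127 - 1943828) = 47160 - 1*(-1943701) = 47160 + 1943701 = 1990861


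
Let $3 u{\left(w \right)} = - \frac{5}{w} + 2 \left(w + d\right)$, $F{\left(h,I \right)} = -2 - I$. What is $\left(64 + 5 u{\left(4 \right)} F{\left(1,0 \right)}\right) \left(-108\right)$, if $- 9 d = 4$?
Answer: $-4802$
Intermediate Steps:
$d = - \frac{4}{9}$ ($d = \left(- \frac{1}{9}\right) 4 = - \frac{4}{9} \approx -0.44444$)
$u{\left(w \right)} = - \frac{8}{27} - \frac{5}{3 w} + \frac{2 w}{3}$ ($u{\left(w \right)} = \frac{- \frac{5}{w} + 2 \left(w - \frac{4}{9}\right)}{3} = \frac{- \frac{5}{w} + 2 \left(- \frac{4}{9} + w\right)}{3} = \frac{- \frac{5}{w} + \left(- \frac{8}{9} + 2 w\right)}{3} = \frac{- \frac{8}{9} - \frac{5}{w} + 2 w}{3} = - \frac{8}{27} - \frac{5}{3 w} + \frac{2 w}{3}$)
$\left(64 + 5 u{\left(4 \right)} F{\left(1,0 \right)}\right) \left(-108\right) = \left(64 + 5 \frac{-45 + 2 \cdot 4 \left(-4 + 9 \cdot 4\right)}{27 \cdot 4} \left(-2 - 0\right)\right) \left(-108\right) = \left(64 + 5 \cdot \frac{1}{27} \cdot \frac{1}{4} \left(-45 + 2 \cdot 4 \left(-4 + 36\right)\right) \left(-2 + 0\right)\right) \left(-108\right) = \left(64 + 5 \cdot \frac{1}{27} \cdot \frac{1}{4} \left(-45 + 2 \cdot 4 \cdot 32\right) \left(-2\right)\right) \left(-108\right) = \left(64 + 5 \cdot \frac{1}{27} \cdot \frac{1}{4} \left(-45 + 256\right) \left(-2\right)\right) \left(-108\right) = \left(64 + 5 \cdot \frac{1}{27} \cdot \frac{1}{4} \cdot 211 \left(-2\right)\right) \left(-108\right) = \left(64 + 5 \cdot \frac{211}{108} \left(-2\right)\right) \left(-108\right) = \left(64 + \frac{1055}{108} \left(-2\right)\right) \left(-108\right) = \left(64 - \frac{1055}{54}\right) \left(-108\right) = \frac{2401}{54} \left(-108\right) = -4802$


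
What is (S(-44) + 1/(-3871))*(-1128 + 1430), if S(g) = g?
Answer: -51438150/3871 ≈ -13288.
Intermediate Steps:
(S(-44) + 1/(-3871))*(-1128 + 1430) = (-44 + 1/(-3871))*(-1128 + 1430) = (-44 - 1/3871)*302 = -170325/3871*302 = -51438150/3871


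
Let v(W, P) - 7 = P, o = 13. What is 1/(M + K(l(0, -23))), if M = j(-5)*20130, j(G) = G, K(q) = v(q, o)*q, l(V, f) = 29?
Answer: -1/100070 ≈ -9.9930e-6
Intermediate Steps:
v(W, P) = 7 + P
K(q) = 20*q (K(q) = (7 + 13)*q = 20*q)
M = -100650 (M = -5*20130 = -100650)
1/(M + K(l(0, -23))) = 1/(-100650 + 20*29) = 1/(-100650 + 580) = 1/(-100070) = -1/100070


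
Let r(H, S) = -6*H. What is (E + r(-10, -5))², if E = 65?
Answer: 15625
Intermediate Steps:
(E + r(-10, -5))² = (65 - 6*(-10))² = (65 + 60)² = 125² = 15625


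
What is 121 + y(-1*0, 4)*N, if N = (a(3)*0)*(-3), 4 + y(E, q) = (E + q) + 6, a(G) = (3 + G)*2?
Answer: 121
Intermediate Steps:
a(G) = 6 + 2*G
y(E, q) = 2 + E + q (y(E, q) = -4 + ((E + q) + 6) = -4 + (6 + E + q) = 2 + E + q)
N = 0 (N = ((6 + 2*3)*0)*(-3) = ((6 + 6)*0)*(-3) = (12*0)*(-3) = 0*(-3) = 0)
121 + y(-1*0, 4)*N = 121 + (2 - 1*0 + 4)*0 = 121 + (2 + 0 + 4)*0 = 121 + 6*0 = 121 + 0 = 121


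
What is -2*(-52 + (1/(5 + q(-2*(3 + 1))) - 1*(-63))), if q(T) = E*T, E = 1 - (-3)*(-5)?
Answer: -2576/117 ≈ -22.017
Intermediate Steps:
E = -14 (E = 1 - 1*15 = 1 - 15 = -14)
q(T) = -14*T
-2*(-52 + (1/(5 + q(-2*(3 + 1))) - 1*(-63))) = -2*(-52 + (1/(5 - (-28)*(3 + 1)) - 1*(-63))) = -2*(-52 + (1/(5 - (-28)*4) + 63)) = -2*(-52 + (1/(5 - 14*(-8)) + 63)) = -2*(-52 + (1/(5 + 112) + 63)) = -2*(-52 + (1/117 + 63)) = -2*(-52 + 7372/117) = -2*1288/117 = -2576/117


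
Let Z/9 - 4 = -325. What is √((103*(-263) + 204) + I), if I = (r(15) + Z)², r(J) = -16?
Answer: 2*√2103035 ≈ 2900.4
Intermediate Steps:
Z = -2889 (Z = 36 + 9*(-325) = 36 - 2925 = -2889)
I = 8439025 (I = (-16 - 2889)² = (-2905)² = 8439025)
√((103*(-263) + 204) + I) = √((103*(-263) + 204) + 8439025) = √((-27089 + 204) + 8439025) = √(-26885 + 8439025) = √8412140 = 2*√2103035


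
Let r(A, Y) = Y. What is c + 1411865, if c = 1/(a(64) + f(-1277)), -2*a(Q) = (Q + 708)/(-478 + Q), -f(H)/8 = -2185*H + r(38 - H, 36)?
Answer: 6523811866721488/4620705143 ≈ 1.4119e+6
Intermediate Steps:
f(H) = -288 + 17480*H (f(H) = -8*(-2185*H + 36) = -8*(36 - 2185*H) = -288 + 17480*H)
a(Q) = -(708 + Q)/(2*(-478 + Q)) (a(Q) = -(Q + 708)/(2*(-478 + Q)) = -(708 + Q)/(2*(-478 + Q)))
c = -207/4620705143 (c = 1/((-708 - 1*64)/(2*(-478 + 64)) + (-288 + 17480*(-1277))) = 1/((½)*(-708 - 64)/(-414) + (-288 - 22321960)) = 1/((½)*(-1/414)*(-772) - 22322248) = 1/(193/207 - 22322248) = 1/(-4620705143/207) = -207/4620705143 ≈ -4.4798e-8)
c + 1411865 = -207/4620705143 + 1411865 = 6523811866721488/4620705143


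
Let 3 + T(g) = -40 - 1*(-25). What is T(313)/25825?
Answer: -18/25825 ≈ -0.00069700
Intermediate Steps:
T(g) = -18 (T(g) = -3 + (-40 - 1*(-25)) = -3 + (-40 + 25) = -3 - 15 = -18)
T(313)/25825 = -18/25825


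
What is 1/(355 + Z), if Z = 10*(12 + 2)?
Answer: 1/495 ≈ 0.0020202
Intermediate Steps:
Z = 140 (Z = 10*14 = 140)
1/(355 + Z) = 1/(355 + 140) = 1/495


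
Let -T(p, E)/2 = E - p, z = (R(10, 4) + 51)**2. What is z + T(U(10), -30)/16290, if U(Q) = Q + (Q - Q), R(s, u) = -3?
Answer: 3753224/1629 ≈ 2304.0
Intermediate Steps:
U(Q) = Q (U(Q) = Q + 0 = Q)
z = 2304 (z = (-3 + 51)**2 = 48**2 = 2304)
T(p, E) = -2*E + 2*p (T(p, E) = -2*(E - p) = -2*E + 2*p)
z + T(U(10), -30)/16290 = 2304 + (-2*(-30) + 2*10)/16290 = 2304 + (60 + 20)*(1/16290) = 2304 + 80*(1/16290) = 2304 + 8/1629 = 3753224/1629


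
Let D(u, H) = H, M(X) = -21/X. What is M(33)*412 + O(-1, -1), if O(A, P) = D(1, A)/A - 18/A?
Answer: -2675/11 ≈ -243.18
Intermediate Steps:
O(A, P) = 1 - 18/A (O(A, P) = A/A - 18/A = 1 - 18/A)
M(33)*412 + O(-1, -1) = -21/33*412 + (-18 - 1)/(-1) = -21*1/33*412 - 1*(-19) = -7/11*412 + 19 = -2884/11 + 19 = -2675/11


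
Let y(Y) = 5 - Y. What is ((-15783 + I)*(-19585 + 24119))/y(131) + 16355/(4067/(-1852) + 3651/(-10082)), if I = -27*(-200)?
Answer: 184178273016791/501534033 ≈ 3.6723e+5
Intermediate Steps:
I = 5400
((-15783 + I)*(-19585 + 24119))/y(131) + 16355/(4067/(-1852) + 3651/(-10082)) = ((-15783 + 5400)*(-19585 + 24119))/(5 - 1*131) + 16355/(4067/(-1852) + 3651/(-10082)) = (-10383*4534)/(5 - 131) + 16355/(4067*(-1/1852) + 3651*(-1/10082)) = -47076522/(-126) + 16355/(-4067/1852 - 3651/10082) = -47076522*(-1/126) + 16355/(-23882573/9335932) = 7846087/21 + 16355*(-9335932/23882573) = 7846087/21 - 152689167860/23882573 = 184178273016791/501534033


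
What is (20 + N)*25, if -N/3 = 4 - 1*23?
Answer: 1925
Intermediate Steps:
N = 57 (N = -3*(4 - 1*23) = -3*(4 - 23) = -3*(-19) = 57)
(20 + N)*25 = (20 + 57)*25 = 77*25 = 1925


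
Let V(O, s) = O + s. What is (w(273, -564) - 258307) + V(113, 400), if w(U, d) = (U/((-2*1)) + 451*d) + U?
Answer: -1024043/2 ≈ -5.1202e+5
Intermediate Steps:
w(U, d) = U/2 + 451*d (w(U, d) = (U/(-2) + 451*d) + U = (-U/2 + 451*d) + U = (451*d - U/2) + U = U/2 + 451*d)
(w(273, -564) - 258307) + V(113, 400) = (((½)*273 + 451*(-564)) - 258307) + (113 + 400) = ((273/2 - 254364) - 258307) + 513 = (-508455/2 - 258307) + 513 = -1025069/2 + 513 = -1024043/2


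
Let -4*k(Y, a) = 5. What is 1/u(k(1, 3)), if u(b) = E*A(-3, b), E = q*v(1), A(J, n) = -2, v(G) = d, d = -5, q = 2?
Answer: 1/20 ≈ 0.050000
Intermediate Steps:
v(G) = -5
k(Y, a) = -5/4 (k(Y, a) = -1/4*5 = -5/4)
E = -10 (E = 2*(-5) = -10)
u(b) = 20 (u(b) = -10*(-2) = 20)
1/u(k(1, 3)) = 1/20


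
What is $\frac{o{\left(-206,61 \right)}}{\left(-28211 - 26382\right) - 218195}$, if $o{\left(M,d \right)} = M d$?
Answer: $\frac{6283}{136394} \approx 0.046065$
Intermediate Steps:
$\frac{o{\left(-206,61 \right)}}{\left(-28211 - 26382\right) - 218195} = \frac{\left(-206\right) 61}{\left(-28211 - 26382\right) - 218195} = - \frac{12566}{\left(-28211 - 26382\right) - 218195} = - \frac{12566}{-54593 - 218195} = - \frac{12566}{-272788} = \left(-12566\right) \left(- \frac{1}{272788}\right) = \frac{6283}{136394}$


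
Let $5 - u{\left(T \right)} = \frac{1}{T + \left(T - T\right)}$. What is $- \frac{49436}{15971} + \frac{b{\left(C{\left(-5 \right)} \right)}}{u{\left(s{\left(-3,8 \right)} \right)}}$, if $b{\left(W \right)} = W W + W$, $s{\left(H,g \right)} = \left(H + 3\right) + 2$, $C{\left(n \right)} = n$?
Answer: $\frac{193916}{143739} \approx 1.3491$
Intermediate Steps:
$s{\left(H,g \right)} = 5 + H$ ($s{\left(H,g \right)} = \left(3 + H\right) + 2 = 5 + H$)
$u{\left(T \right)} = 5 - \frac{1}{T}$ ($u{\left(T \right)} = 5 - \frac{1}{T + \left(T - T\right)} = 5 - \frac{1}{T + 0} = 5 - \frac{1}{T}$)
$b{\left(W \right)} = W + W^{2}$ ($b{\left(W \right)} = W^{2} + W = W + W^{2}$)
$- \frac{49436}{15971} + \frac{b{\left(C{\left(-5 \right)} \right)}}{u{\left(s{\left(-3,8 \right)} \right)}} = - \frac{49436}{15971} + \frac{\left(-5\right) \left(1 - 5\right)}{5 - \frac{1}{5 - 3}} = \left(-49436\right) \frac{1}{15971} + \frac{\left(-5\right) \left(-4\right)}{5 - \frac{1}{2}} = - \frac{49436}{15971} + \frac{20}{5 - \frac{1}{2}} = - \frac{49436}{15971} + \frac{20}{\frac{9}{2}} = - \frac{49436}{15971} + 20 \cdot \frac{2}{9} = - \frac{49436}{15971} + \frac{40}{9} = \frac{193916}{143739}$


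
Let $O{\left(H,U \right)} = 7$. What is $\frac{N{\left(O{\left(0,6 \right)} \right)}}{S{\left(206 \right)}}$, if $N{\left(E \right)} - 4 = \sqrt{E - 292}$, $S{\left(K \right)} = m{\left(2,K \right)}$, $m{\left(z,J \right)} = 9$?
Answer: $\frac{4}{9} + \frac{i \sqrt{285}}{9} \approx 0.44444 + 1.8758 i$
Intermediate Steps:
$S{\left(K \right)} = 9$
$N{\left(E \right)} = 4 + \sqrt{-292 + E}$ ($N{\left(E \right)} = 4 + \sqrt{E - 292} = 4 + \sqrt{-292 + E}$)
$\frac{N{\left(O{\left(0,6 \right)} \right)}}{S{\left(206 \right)}} = \frac{4 + \sqrt{-292 + 7}}{9} = \left(4 + \sqrt{-285}\right) \frac{1}{9} = \left(4 + i \sqrt{285}\right) \frac{1}{9} = \frac{4}{9} + \frac{i \sqrt{285}}{9}$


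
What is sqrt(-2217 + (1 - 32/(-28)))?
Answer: 4*I*sqrt(6783)/7 ≈ 47.062*I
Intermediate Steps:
sqrt(-2217 + (1 - 32/(-28))) = sqrt(-2217 + (1 - 32*(-1/28))) = sqrt(-2217 + (1 + 8/7)) = sqrt(-2217 + 15/7) = sqrt(-15504/7) = 4*I*sqrt(6783)/7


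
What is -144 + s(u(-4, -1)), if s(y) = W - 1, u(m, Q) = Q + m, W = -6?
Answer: -151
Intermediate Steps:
s(y) = -7 (s(y) = -6 - 1 = -7)
-144 + s(u(-4, -1)) = -144 - 7 = -151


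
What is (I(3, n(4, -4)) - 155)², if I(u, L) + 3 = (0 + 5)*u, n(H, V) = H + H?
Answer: 20449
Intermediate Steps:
n(H, V) = 2*H
I(u, L) = -3 + 5*u (I(u, L) = -3 + (0 + 5)*u = -3 + 5*u)
(I(3, n(4, -4)) - 155)² = ((-3 + 5*3) - 155)² = ((-3 + 15) - 155)² = (12 - 155)² = (-143)² = 20449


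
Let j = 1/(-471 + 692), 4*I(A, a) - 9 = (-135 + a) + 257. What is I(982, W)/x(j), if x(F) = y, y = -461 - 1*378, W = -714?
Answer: 583/3356 ≈ 0.17372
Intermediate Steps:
I(A, a) = 131/4 + a/4 (I(A, a) = 9/4 + ((-135 + a) + 257)/4 = 9/4 + (122 + a)/4 = 9/4 + (61/2 + a/4) = 131/4 + a/4)
j = 1/221 ≈ 0.0045249
y = -839 (y = -461 - 378 = -839)
x(F) = -839
I(982, W)/x(j) = (131/4 + (¼)*(-714))/(-839) = (131/4 - 357/2)*(-1/839) = -583/4*(-1/839) = 583/3356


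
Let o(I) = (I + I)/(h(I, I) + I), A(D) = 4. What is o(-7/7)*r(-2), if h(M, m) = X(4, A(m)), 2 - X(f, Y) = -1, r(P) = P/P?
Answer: -1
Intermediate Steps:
r(P) = 1
X(f, Y) = 3 (X(f, Y) = 2 - 1*(-1) = 2 + 1 = 3)
h(M, m) = 3
o(I) = 2*I/(3 + I) (o(I) = (I + I)/(3 + I) = (2*I)/(3 + I) = 2*I/(3 + I))
o(-7/7)*r(-2) = (2*(-7/7)/(3 - 7/7))*1 = (2*(-7*1/7)/(3 - 7*1/7))*1 = (2*(-1)/(3 - 1))*1 = (2*(-1)/2)*1 = (2*(-1)*(1/2))*1 = -1*1 = -1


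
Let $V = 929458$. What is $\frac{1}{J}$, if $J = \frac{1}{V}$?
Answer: $929458$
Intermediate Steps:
$J = \frac{1}{929458} \approx 1.0759 \cdot 10^{-6}$
$\frac{1}{J} = \frac{1}{\frac{1}{929458}} = 929458$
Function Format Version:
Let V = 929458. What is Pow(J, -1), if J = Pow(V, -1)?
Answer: 929458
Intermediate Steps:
J = Rational(1, 929458) (J = Pow(929458, -1) = Rational(1, 929458) ≈ 1.0759e-6)
Pow(J, -1) = Pow(Rational(1, 929458), -1) = 929458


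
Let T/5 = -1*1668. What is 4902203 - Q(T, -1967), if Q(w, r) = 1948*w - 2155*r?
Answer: 16909638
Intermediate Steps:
T = -8340 (T = 5*(-1*1668) = 5*(-1668) = -8340)
Q(w, r) = -2155*r + 1948*w
4902203 - Q(T, -1967) = 4902203 - (-2155*(-1967) + 1948*(-8340)) = 4902203 - (4238885 - 16246320) = 4902203 - 1*(-12007435) = 4902203 + 12007435 = 16909638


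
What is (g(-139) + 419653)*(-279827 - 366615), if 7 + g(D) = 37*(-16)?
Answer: -270894105868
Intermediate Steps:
g(D) = -599 (g(D) = -7 + 37*(-16) = -7 - 592 = -599)
(g(-139) + 419653)*(-279827 - 366615) = (-599 + 419653)*(-279827 - 366615) = 419054*(-646442) = -270894105868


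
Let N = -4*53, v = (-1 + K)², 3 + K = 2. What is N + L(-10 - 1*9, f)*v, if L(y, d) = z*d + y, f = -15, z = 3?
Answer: -468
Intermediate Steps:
K = -1 (K = -3 + 2 = -1)
L(y, d) = y + 3*d (L(y, d) = 3*d + y = y + 3*d)
v = 4 (v = (-1 - 1)² = (-2)² = 4)
N = -212
N + L(-10 - 1*9, f)*v = -212 + ((-10 - 1*9) + 3*(-15))*4 = -212 + ((-10 - 9) - 45)*4 = -212 + (-19 - 45)*4 = -212 - 64*4 = -212 - 256 = -468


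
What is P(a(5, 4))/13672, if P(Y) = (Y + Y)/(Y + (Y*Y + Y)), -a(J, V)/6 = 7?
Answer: -1/273440 ≈ -3.6571e-6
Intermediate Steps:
a(J, V) = -42 (a(J, V) = -6*7 = -42)
P(Y) = 2*Y/(Y**2 + 2*Y) (P(Y) = (2*Y)/(Y + (Y**2 + Y)) = (2*Y)/(Y + (Y + Y**2)) = (2*Y)/(Y**2 + 2*Y) = 2*Y/(Y**2 + 2*Y))
P(a(5, 4))/13672 = (2/(2 - 42))/13672 = (2/(-40))*(1/13672) = (2*(-1/40))*(1/13672) = -1/20*1/13672 = -1/273440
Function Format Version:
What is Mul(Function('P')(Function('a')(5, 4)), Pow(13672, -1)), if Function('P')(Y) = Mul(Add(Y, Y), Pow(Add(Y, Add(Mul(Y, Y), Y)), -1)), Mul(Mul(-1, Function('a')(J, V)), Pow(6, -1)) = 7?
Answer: Rational(-1, 273440) ≈ -3.6571e-6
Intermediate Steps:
Function('a')(J, V) = -42 (Function('a')(J, V) = Mul(-6, 7) = -42)
Function('P')(Y) = Mul(2, Y, Pow(Add(Pow(Y, 2), Mul(2, Y)), -1)) (Function('P')(Y) = Mul(Mul(2, Y), Pow(Add(Y, Add(Pow(Y, 2), Y)), -1)) = Mul(Mul(2, Y), Pow(Add(Y, Add(Y, Pow(Y, 2))), -1)) = Mul(Mul(2, Y), Pow(Add(Pow(Y, 2), Mul(2, Y)), -1)) = Mul(2, Y, Pow(Add(Pow(Y, 2), Mul(2, Y)), -1)))
Mul(Function('P')(Function('a')(5, 4)), Pow(13672, -1)) = Mul(Mul(2, Pow(Add(2, -42), -1)), Pow(13672, -1)) = Mul(Mul(2, Pow(-40, -1)), Rational(1, 13672)) = Mul(Mul(2, Rational(-1, 40)), Rational(1, 13672)) = Mul(Rational(-1, 20), Rational(1, 13672)) = Rational(-1, 273440)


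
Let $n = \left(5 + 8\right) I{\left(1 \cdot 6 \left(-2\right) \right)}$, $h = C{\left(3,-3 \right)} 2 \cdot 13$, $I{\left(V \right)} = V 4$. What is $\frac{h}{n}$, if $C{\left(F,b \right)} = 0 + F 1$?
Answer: $- \frac{1}{8} \approx -0.125$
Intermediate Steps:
$I{\left(V \right)} = 4 V$
$C{\left(F,b \right)} = F$ ($C{\left(F,b \right)} = 0 + F = F$)
$h = 78$ ($h = 3 \cdot 2 \cdot 13 = 6 \cdot 13 = 78$)
$n = -624$ ($n = \left(5 + 8\right) 4 \cdot 1 \cdot 6 \left(-2\right) = 13 \cdot 4 \cdot 6 \left(-2\right) = 13 \cdot 4 \left(-12\right) = 13 \left(-48\right) = -624$)
$\frac{h}{n} = \frac{78}{-624} = 78 \left(- \frac{1}{624}\right) = - \frac{1}{8}$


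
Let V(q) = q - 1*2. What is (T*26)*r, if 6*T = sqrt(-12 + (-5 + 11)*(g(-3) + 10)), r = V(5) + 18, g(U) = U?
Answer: 91*sqrt(30) ≈ 498.43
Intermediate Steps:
V(q) = -2 + q (V(q) = q - 2 = -2 + q)
r = 21 (r = (-2 + 5) + 18 = 3 + 18 = 21)
T = sqrt(30)/6 (T = sqrt(-12 + (-5 + 11)*(-3 + 10))/6 = sqrt(-12 + 6*7)/6 = sqrt(-12 + 42)/6 = sqrt(30)/6 ≈ 0.91287)
(T*26)*r = ((sqrt(30)/6)*26)*21 = (13*sqrt(30)/3)*21 = 91*sqrt(30)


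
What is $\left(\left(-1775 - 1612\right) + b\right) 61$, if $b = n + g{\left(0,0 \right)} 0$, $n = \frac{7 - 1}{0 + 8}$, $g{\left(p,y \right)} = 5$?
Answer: $- \frac{826245}{4} \approx -2.0656 \cdot 10^{5}$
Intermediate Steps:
$n = \frac{3}{4}$ ($n = \frac{6}{8} = 6 \cdot \frac{1}{8} = \frac{3}{4} \approx 0.75$)
$b = \frac{3}{4}$ ($b = \frac{3}{4} + 5 \cdot 0 = \frac{3}{4} + 0 = \frac{3}{4} \approx 0.75$)
$\left(\left(-1775 - 1612\right) + b\right) 61 = \left(\left(-1775 - 1612\right) + \frac{3}{4}\right) 61 = \left(-3387 + \frac{3}{4}\right) 61 = \left(- \frac{13545}{4}\right) 61 = - \frac{826245}{4}$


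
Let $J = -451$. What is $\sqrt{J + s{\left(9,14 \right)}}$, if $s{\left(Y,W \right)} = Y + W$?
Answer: $2 i \sqrt{107} \approx 20.688 i$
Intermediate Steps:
$s{\left(Y,W \right)} = W + Y$
$\sqrt{J + s{\left(9,14 \right)}} = \sqrt{-451 + \left(14 + 9\right)} = \sqrt{-451 + 23} = \sqrt{-428} = 2 i \sqrt{107}$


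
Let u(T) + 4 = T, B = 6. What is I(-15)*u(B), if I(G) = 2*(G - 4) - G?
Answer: -46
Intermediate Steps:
u(T) = -4 + T
I(G) = -8 + G (I(G) = 2*(-4 + G) - G = (-8 + 2*G) - G = -8 + G)
I(-15)*u(B) = (-8 - 15)*(-4 + 6) = -23*2 = -46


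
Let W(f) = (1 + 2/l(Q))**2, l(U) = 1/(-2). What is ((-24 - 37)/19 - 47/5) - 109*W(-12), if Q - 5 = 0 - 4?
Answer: -94393/95 ≈ -993.61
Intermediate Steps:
Q = 1 (Q = 5 + (0 - 4) = 5 - 4 = 1)
l(U) = -1/2
W(f) = 9 (W(f) = (1 + 2/(-1/2))**2 = (1 + 2*(-2))**2 = (1 - 4)**2 = (-3)**2 = 9)
((-24 - 37)/19 - 47/5) - 109*W(-12) = ((-24 - 37)/19 - 47/5) - 109*9 = (-61*1/19 - 47*1/5) - 981 = (-61/19 - 47/5) - 981 = -1198/95 - 981 = -94393/95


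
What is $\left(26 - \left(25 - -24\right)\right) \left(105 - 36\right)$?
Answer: $-1587$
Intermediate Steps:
$\left(26 - \left(25 - -24\right)\right) \left(105 - 36\right) = \left(26 - \left(25 + 24\right)\right) 69 = \left(26 - 49\right) 69 = \left(-23\right) 69 = -1587$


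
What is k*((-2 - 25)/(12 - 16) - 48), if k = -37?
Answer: 6105/4 ≈ 1526.3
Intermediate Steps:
k*((-2 - 25)/(12 - 16) - 48) = -37*((-2 - 25)/(12 - 16) - 48) = -37*(-27/(-4) - 48) = -37*(-27*(-1/4) - 48) = -37*(27/4 - 48) = -37*(-165/4) = 6105/4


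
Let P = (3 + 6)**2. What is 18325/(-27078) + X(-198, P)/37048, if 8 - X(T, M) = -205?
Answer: -336568493/501592872 ≈ -0.67100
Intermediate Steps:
P = 81 (P = 9**2 = 81)
X(T, M) = 213 (X(T, M) = 8 - 1*(-205) = 8 + 205 = 213)
18325/(-27078) + X(-198, P)/37048 = 18325/(-27078) + 213/37048 = 18325*(-1/27078) + 213*(1/37048) = -18325/27078 + 213/37048 = -336568493/501592872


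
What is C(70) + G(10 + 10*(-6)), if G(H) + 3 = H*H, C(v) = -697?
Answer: 1800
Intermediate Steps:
G(H) = -3 + H² (G(H) = -3 + H*H = -3 + H²)
C(70) + G(10 + 10*(-6)) = -697 + (-3 + (10 + 10*(-6))²) = -697 + (-3 + (10 - 60)²) = -697 + (-3 + (-50)²) = -697 + (-3 + 2500) = -697 + 2497 = 1800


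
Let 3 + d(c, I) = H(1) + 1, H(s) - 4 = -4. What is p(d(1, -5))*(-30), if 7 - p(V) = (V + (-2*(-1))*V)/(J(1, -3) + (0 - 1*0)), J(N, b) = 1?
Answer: -390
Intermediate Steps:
H(s) = 0 (H(s) = 4 - 4 = 0)
d(c, I) = -2 (d(c, I) = -3 + (0 + 1) = -3 + 1 = -2)
p(V) = 7 - 3*V (p(V) = 7 - (V + (-2*(-1))*V)/(1 + (0 - 1*0)) = 7 - (V + 2*V)/(1 + (0 + 0)) = 7 - 3*V/(1 + 0) = 7 - 3*V/1 = 7 - 3*V)
p(d(1, -5))*(-30) = (7 - 3*(-2))*(-30) = (7 + 6)*(-30) = 13*(-30) = -390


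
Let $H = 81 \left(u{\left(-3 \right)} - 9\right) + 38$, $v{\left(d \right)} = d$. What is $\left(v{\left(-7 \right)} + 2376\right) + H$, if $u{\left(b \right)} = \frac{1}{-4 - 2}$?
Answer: $\frac{3329}{2} \approx 1664.5$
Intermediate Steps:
$u{\left(b \right)} = - \frac{1}{6}$ ($u{\left(b \right)} = \frac{1}{-6} = - \frac{1}{6}$)
$H = - \frac{1409}{2}$ ($H = 81 \left(- \frac{1}{6} - 9\right) + 38 = 81 \left(- \frac{55}{6}\right) + 38 = - \frac{1485}{2} + 38 = - \frac{1409}{2} \approx -704.5$)
$\left(v{\left(-7 \right)} + 2376\right) + H = \left(-7 + 2376\right) - \frac{1409}{2} = 2369 - \frac{1409}{2} = \frac{3329}{2}$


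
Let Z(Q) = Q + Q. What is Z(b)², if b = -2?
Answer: 16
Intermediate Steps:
Z(Q) = 2*Q
Z(b)² = (2*(-2))² = (-4)² = 16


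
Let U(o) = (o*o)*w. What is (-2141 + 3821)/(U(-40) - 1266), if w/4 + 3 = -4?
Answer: -840/23033 ≈ -0.036469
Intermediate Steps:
w = -28 (w = -12 + 4*(-4) = -12 - 16 = -28)
U(o) = -28*o² (U(o) = (o*o)*(-28) = o²*(-28) = -28*o²)
(-2141 + 3821)/(U(-40) - 1266) = (-2141 + 3821)/(-28*(-40)² - 1266) = 1680/(-28*1600 - 1266) = 1680/(-44800 - 1266) = 1680/(-46066) = 1680*(-1/46066) = -840/23033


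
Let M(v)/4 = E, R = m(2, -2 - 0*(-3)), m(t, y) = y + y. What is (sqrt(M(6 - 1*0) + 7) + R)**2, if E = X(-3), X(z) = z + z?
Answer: (4 - I*sqrt(17))**2 ≈ -1.0 - 32.985*I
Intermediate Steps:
X(z) = 2*z
E = -6 (E = 2*(-3) = -6)
m(t, y) = 2*y
R = -4 (R = 2*(-2 - 0*(-3)) = 2*(-2 - 1*0) = 2*(-2 + 0) = 2*(-2) = -4)
M(v) = -24 (M(v) = 4*(-6) = -24)
(sqrt(M(6 - 1*0) + 7) + R)**2 = (sqrt(-24 + 7) - 4)**2 = (sqrt(-17) - 4)**2 = (I*sqrt(17) - 4)**2 = (-4 + I*sqrt(17))**2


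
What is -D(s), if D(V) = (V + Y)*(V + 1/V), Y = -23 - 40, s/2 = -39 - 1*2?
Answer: -975125/82 ≈ -11892.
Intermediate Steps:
s = -82 (s = 2*(-39 - 1*2) = 2*(-39 - 2) = 2*(-41) = -82)
Y = -63
D(V) = (-63 + V)*(V + 1/V) (D(V) = (V - 63)*(V + 1/V) = (-63 + V)*(V + 1/V))
-D(s) = -(1 + (-82)² - 63*(-82) - 63/(-82)) = -(1 + 6724 + 5166 - 63*(-1/82)) = -(1 + 6724 + 5166 + 63/82) = -1*975125/82 = -975125/82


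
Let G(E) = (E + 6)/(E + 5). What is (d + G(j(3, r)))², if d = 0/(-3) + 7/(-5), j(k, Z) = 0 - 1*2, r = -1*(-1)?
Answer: 1/225 ≈ 0.0044444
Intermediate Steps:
r = 1
j(k, Z) = -2 (j(k, Z) = 0 - 2 = -2)
G(E) = (6 + E)/(5 + E)
d = -7/5 (d = 0*(-⅓) + 7*(-⅕) = 0 - 7/5 = -7/5 ≈ -1.4000)
(d + G(j(3, r)))² = (-7/5 + (6 - 2)/(5 - 2))² = (-7/5 + 4/3)² = (-1/15)² = 1/225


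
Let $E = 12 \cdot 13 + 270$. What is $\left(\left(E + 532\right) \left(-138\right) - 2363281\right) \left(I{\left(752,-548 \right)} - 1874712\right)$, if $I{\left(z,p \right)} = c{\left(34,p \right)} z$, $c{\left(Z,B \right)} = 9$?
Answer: $4661426232840$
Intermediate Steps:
$I{\left(z,p \right)} = 9 z$
$E = 426$ ($E = 156 + 270 = 426$)
$\left(\left(E + 532\right) \left(-138\right) - 2363281\right) \left(I{\left(752,-548 \right)} - 1874712\right) = \left(\left(426 + 532\right) \left(-138\right) - 2363281\right) \left(9 \cdot 752 - 1874712\right) = \left(958 \left(-138\right) - 2363281\right) \left(6768 - 1874712\right) = \left(-132204 - 2363281\right) \left(-1867944\right) = \left(-2495485\right) \left(-1867944\right) = 4661426232840$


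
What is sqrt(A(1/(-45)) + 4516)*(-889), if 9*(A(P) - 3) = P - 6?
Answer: -1778*sqrt(2287405)/45 ≈ -59757.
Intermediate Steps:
A(P) = 7/3 + P/9 (A(P) = 3 + (P - 6)/9 = 3 + (-6 + P)/9 = 3 + (-2/3 + P/9) = 7/3 + P/9)
sqrt(A(1/(-45)) + 4516)*(-889) = sqrt((7/3 + (1/9)/(-45)) + 4516)*(-889) = sqrt((7/3 + (1/9)*(-1/45)) + 4516)*(-889) = sqrt((7/3 - 1/405) + 4516)*(-889) = sqrt(944/405 + 4516)*(-889) = sqrt(1829924/405)*(-889) = (2*sqrt(2287405)/45)*(-889) = -1778*sqrt(2287405)/45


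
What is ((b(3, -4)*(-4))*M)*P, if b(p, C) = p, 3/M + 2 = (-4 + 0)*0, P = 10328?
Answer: 185904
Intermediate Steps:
M = -3/2 (M = 3/(-2 + (-4 + 0)*0) = 3/(-2 - 4*0) = 3/(-2 + 0) = 3/(-2) = 3*(-1/2) = -3/2 ≈ -1.5000)
((b(3, -4)*(-4))*M)*P = ((3*(-4))*(-3/2))*10328 = -12*(-3/2)*10328 = 18*10328 = 185904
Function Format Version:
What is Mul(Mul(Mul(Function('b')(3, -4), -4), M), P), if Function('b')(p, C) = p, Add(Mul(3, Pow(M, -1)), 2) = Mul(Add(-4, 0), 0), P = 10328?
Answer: 185904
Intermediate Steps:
M = Rational(-3, 2) (M = Mul(3, Pow(Add(-2, Mul(Add(-4, 0), 0)), -1)) = Mul(3, Pow(Add(-2, Mul(-4, 0)), -1)) = Mul(3, Pow(Add(-2, 0), -1)) = Mul(3, Pow(-2, -1)) = Mul(3, Rational(-1, 2)) = Rational(-3, 2) ≈ -1.5000)
Mul(Mul(Mul(Function('b')(3, -4), -4), M), P) = Mul(Mul(Mul(3, -4), Rational(-3, 2)), 10328) = Mul(Mul(-12, Rational(-3, 2)), 10328) = Mul(18, 10328) = 185904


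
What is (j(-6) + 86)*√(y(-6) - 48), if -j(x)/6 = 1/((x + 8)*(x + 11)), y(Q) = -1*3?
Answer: 427*I*√51/5 ≈ 609.88*I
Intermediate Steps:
y(Q) = -3
j(x) = -6/((8 + x)*(11 + x)) (j(x) = -6*1/((x + 8)*(x + 11)) = -6*1/((8 + x)*(11 + x)) = -6/((8 + x)*(11 + x)))
(j(-6) + 86)*√(y(-6) - 48) = (-6/(88 + (-6)² + 19*(-6)) + 86)*√(-3 - 48) = (-6/(88 + 36 - 114) + 86)*√(-51) = (-6/10 + 86)*(I*√51) = (-6*⅒ + 86)*(I*√51) = (-⅗ + 86)*(I*√51) = 427*(I*√51)/5 = 427*I*√51/5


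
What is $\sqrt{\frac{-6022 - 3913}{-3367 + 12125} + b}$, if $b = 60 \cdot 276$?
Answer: $\frac{\sqrt{1270107449110}}{8758} \approx 128.68$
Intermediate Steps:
$b = 16560$
$\sqrt{\frac{-6022 - 3913}{-3367 + 12125} + b} = \sqrt{\frac{-6022 - 3913}{-3367 + 12125} + 16560} = \sqrt{- \frac{9935}{8758} + 16560} = \sqrt{\frac{145022545}{8758}} = \frac{\sqrt{1270107449110}}{8758}$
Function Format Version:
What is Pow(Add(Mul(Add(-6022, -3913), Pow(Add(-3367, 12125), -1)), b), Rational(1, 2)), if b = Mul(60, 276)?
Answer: Mul(Rational(1, 8758), Pow(1270107449110, Rational(1, 2))) ≈ 128.68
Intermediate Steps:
b = 16560
Pow(Add(Mul(Add(-6022, -3913), Pow(Add(-3367, 12125), -1)), b), Rational(1, 2)) = Pow(Add(Mul(Add(-6022, -3913), Pow(Add(-3367, 12125), -1)), 16560), Rational(1, 2)) = Pow(Add(Mul(-9935, Pow(8758, -1)), 16560), Rational(1, 2)) = Pow(Add(Mul(-9935, Rational(1, 8758)), 16560), Rational(1, 2)) = Pow(Add(Rational(-9935, 8758), 16560), Rational(1, 2)) = Pow(Rational(145022545, 8758), Rational(1, 2)) = Mul(Rational(1, 8758), Pow(1270107449110, Rational(1, 2)))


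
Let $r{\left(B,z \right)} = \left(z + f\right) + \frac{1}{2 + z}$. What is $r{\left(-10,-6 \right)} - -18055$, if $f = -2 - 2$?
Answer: $\frac{72179}{4} \approx 18045.0$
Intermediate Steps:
$f = -4$ ($f = -2 - 2 = -4$)
$r{\left(B,z \right)} = -4 + z + \frac{1}{2 + z}$ ($r{\left(B,z \right)} = \left(z - 4\right) + \frac{1}{2 + z} = \left(-4 + z\right) + \frac{1}{2 + z} = -4 + z + \frac{1}{2 + z}$)
$r{\left(-10,-6 \right)} - -18055 = \frac{-7 + \left(-6\right)^{2} - -12}{2 - 6} - -18055 = \frac{-7 + 36 + 12}{-4} + 18055 = \left(- \frac{1}{4}\right) 41 + 18055 = - \frac{41}{4} + 18055 = \frac{72179}{4}$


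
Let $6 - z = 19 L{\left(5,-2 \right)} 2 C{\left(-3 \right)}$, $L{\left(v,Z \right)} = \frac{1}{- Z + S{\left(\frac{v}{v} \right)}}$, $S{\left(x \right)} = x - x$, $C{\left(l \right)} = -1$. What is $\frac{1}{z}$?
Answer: $\frac{1}{25} \approx 0.04$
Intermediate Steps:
$S{\left(x \right)} = 0$
$L{\left(v,Z \right)} = - \frac{1}{Z}$ ($L{\left(v,Z \right)} = \frac{1}{- Z + 0} = \frac{1}{\left(-1\right) Z} = - \frac{1}{Z}$)
$z = 25$ ($z = 6 - 19 \left(- \frac{1}{-2}\right) 2 \left(-1\right) = 6 - 19 \left(\left(-1\right) \left(- \frac{1}{2}\right)\right) \left(-2\right) = 6 - 19 \cdot \frac{1}{2} \left(-2\right) = 6 - \frac{19}{2} \left(-2\right) = 6 - -19 = 6 + 19 = 25$)
$\frac{1}{z} = \frac{1}{25}$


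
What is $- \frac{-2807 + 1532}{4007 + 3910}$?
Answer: $\frac{425}{2639} \approx 0.16105$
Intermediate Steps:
$- \frac{-2807 + 1532}{4007 + 3910} = - \frac{-1275}{7917} = \left(-1\right) \left(- \frac{425}{2639}\right) = \frac{425}{2639}$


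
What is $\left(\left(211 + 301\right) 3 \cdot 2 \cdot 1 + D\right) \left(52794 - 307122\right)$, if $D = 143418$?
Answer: $-37256508720$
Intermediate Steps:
$\left(\left(211 + 301\right) 3 \cdot 2 \cdot 1 + D\right) \left(52794 - 307122\right) = \left(\left(211 + 301\right) 3 \cdot 2 \cdot 1 + 143418\right) \left(52794 - 307122\right) = \left(512 \cdot 6 \cdot 1 + 143418\right) \left(-254328\right) = \left(512 \cdot 6 + 143418\right) \left(-254328\right) = \left(3072 + 143418\right) \left(-254328\right) = 146490 \left(-254328\right) = -37256508720$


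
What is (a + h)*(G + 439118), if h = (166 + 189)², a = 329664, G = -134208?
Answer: 138944132990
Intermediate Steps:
h = 126025 (h = 355² = 126025)
(a + h)*(G + 439118) = (329664 + 126025)*(-134208 + 439118) = 455689*304910 = 138944132990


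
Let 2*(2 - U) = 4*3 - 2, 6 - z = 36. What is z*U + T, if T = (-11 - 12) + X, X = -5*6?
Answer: 37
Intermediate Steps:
z = -30 (z = 6 - 1*36 = 6 - 36 = -30)
X = -30
T = -53 (T = (-11 - 12) - 30 = -23 - 30 = -53)
U = -3 (U = 2 - (4*3 - 2)/2 = 2 - (12 - 2)/2 = 2 - ½*10 = 2 - 5 = -3)
z*U + T = -30*(-3) - 53 = 90 - 53 = 37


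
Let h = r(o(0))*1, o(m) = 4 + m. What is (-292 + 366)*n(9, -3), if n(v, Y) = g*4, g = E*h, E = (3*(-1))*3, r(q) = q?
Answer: -10656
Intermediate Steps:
E = -9 (E = -3*3 = -9)
h = 4 (h = (4 + 0)*1 = 4*1 = 4)
g = -36 (g = -9*4 = -36)
n(v, Y) = -144 (n(v, Y) = -36*4 = -144)
(-292 + 366)*n(9, -3) = (-292 + 366)*(-144) = 74*(-144) = -10656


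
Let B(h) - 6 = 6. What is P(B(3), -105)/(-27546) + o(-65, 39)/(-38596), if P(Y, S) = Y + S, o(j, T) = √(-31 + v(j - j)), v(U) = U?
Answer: 31/9182 - I*√31/38596 ≈ 0.0033762 - 0.00014426*I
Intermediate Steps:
B(h) = 12 (B(h) = 6 + 6 = 12)
o(j, T) = I*√31 (o(j, T) = √(-31 + (j - j)) = √(-31 + 0) = √(-31) = I*√31)
P(Y, S) = S + Y
P(B(3), -105)/(-27546) + o(-65, 39)/(-38596) = (-105 + 12)/(-27546) + (I*√31)/(-38596) = -93*(-1/27546) + (I*√31)*(-1/38596) = 31/9182 - I*√31/38596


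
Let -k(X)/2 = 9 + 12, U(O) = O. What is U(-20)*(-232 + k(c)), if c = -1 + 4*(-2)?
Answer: 5480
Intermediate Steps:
c = -9 (c = -1 - 8 = -9)
k(X) = -42 (k(X) = -2*(9 + 12) = -2*21 = -42)
U(-20)*(-232 + k(c)) = -20*(-232 - 42) = -20*(-274) = 5480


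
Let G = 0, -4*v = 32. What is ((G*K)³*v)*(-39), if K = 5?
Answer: 0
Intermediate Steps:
v = -8 (v = -¼*32 = -8)
((G*K)³*v)*(-39) = ((0*5)³*(-8))*(-39) = (0³*(-8))*(-39) = (0*(-8))*(-39) = 0*(-39) = 0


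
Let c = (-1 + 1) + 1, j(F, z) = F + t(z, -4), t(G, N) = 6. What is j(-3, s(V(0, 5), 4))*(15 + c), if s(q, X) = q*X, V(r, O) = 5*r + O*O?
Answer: 48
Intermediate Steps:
V(r, O) = O² + 5*r (V(r, O) = 5*r + O² = O² + 5*r)
s(q, X) = X*q
j(F, z) = 6 + F (j(F, z) = F + 6 = 6 + F)
c = 1 (c = 0 + 1 = 1)
j(-3, s(V(0, 5), 4))*(15 + c) = (6 - 3)*(15 + 1) = 3*16 = 48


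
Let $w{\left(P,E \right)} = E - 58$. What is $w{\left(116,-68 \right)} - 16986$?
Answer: $-17112$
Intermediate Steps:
$w{\left(P,E \right)} = -58 + E$
$w{\left(116,-68 \right)} - 16986 = \left(-58 - 68\right) - 16986 = -126 - 16986 = -17112$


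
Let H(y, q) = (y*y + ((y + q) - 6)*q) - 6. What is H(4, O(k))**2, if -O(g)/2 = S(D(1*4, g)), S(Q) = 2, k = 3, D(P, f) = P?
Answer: 1156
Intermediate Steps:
O(g) = -4 (O(g) = -2*2 = -4)
H(y, q) = -6 + y**2 + q*(-6 + q + y) (H(y, q) = (y**2 + ((q + y) - 6)*q) - 6 = (y**2 + (-6 + q + y)*q) - 6 = (y**2 + q*(-6 + q + y)) - 6 = -6 + y**2 + q*(-6 + q + y))
H(4, O(k))**2 = (-6 + (-4)**2 + 4**2 - 6*(-4) - 4*4)**2 = (-6 + 16 + 16 + 24 - 16)**2 = 34**2 = 1156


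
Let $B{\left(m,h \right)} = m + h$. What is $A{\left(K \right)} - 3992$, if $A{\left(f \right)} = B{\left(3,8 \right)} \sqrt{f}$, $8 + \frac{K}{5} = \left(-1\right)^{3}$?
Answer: $-3992 + 33 i \sqrt{5} \approx -3992.0 + 73.79 i$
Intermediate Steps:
$B{\left(m,h \right)} = h + m$
$K = -45$ ($K = -40 + 5 \left(-1\right)^{3} = -40 + 5 \left(-1\right) = -40 - 5 = -45$)
$A{\left(f \right)} = 11 \sqrt{f}$ ($A{\left(f \right)} = \left(8 + 3\right) \sqrt{f} = 11 \sqrt{f}$)
$A{\left(K \right)} - 3992 = 11 \sqrt{-45} - 3992 = 11 \cdot 3 i \sqrt{5} - 3992 = 33 i \sqrt{5} - 3992 = -3992 + 33 i \sqrt{5}$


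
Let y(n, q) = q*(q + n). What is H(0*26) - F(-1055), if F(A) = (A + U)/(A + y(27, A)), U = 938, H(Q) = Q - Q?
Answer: 9/83345 ≈ 0.00010798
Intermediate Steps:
H(Q) = 0
y(n, q) = q*(n + q)
F(A) = (938 + A)/(A + A*(27 + A)) (F(A) = (A + 938)/(A + A*(27 + A)) = (938 + A)/(A + A*(27 + A)))
H(0*26) - F(-1055) = 0 - (938 - 1055)/((-1055)*(28 - 1055)) = 0 - (-1)*(-117)/(1055*(-1027)) = 0 - (-1)*(-1)*(-117)/(1055*1027) = 0 - 1*(-9/83345) = 0 + 9/83345 = 9/83345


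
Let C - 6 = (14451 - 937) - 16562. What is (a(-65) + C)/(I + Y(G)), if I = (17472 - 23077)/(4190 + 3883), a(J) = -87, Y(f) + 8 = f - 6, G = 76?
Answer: -3608631/70703 ≈ -51.039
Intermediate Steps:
Y(f) = -14 + f (Y(f) = -8 + (f - 6) = -8 + (-6 + f) = -14 + f)
I = -5605/8073 ≈ -0.69429
C = -3042 (C = 6 + ((14451 - 937) - 16562) = 6 + (13514 - 16562) = 6 - 3048 = -3042)
(a(-65) + C)/(I + Y(G)) = (-87 - 3042)/(-5605/8073 + (-14 + 76)) = -3129/(-5605/8073 + 62) = -3129/494921/8073 = -3129*8073/494921 = -3608631/70703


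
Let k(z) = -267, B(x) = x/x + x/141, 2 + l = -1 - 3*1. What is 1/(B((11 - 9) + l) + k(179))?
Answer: -141/37510 ≈ -0.0037590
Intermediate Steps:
l = -6 (l = -2 + (-1 - 3*1) = -2 + (-1 - 3) = -2 - 4 = -6)
B(x) = 1 + x/141 (B(x) = 1 + x*(1/141) = 1 + x/141)
1/(B((11 - 9) + l) + k(179)) = 1/((1 + ((11 - 9) - 6)/141) - 267) = 1/((1 + (2 - 6)/141) - 267) = 1/((1 + (1/141)*(-4)) - 267) = 1/((1 - 4/141) - 267) = 1/(137/141 - 267) = 1/(-37510/141) = -141/37510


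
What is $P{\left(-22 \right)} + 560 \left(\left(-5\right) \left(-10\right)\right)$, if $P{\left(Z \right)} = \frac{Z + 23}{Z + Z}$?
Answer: $\frac{1231999}{44} \approx 28000.0$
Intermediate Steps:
$P{\left(Z \right)} = \frac{23 + Z}{2 Z}$
$P{\left(-22 \right)} + 560 \left(\left(-5\right) \left(-10\right)\right) = \frac{23 - 22}{2 \left(-22\right)} + 560 \left(\left(-5\right) \left(-10\right)\right) = \frac{1}{2} \left(- \frac{1}{22}\right) 1 + 560 \cdot 50 = - \frac{1}{44} + 28000 = \frac{1231999}{44}$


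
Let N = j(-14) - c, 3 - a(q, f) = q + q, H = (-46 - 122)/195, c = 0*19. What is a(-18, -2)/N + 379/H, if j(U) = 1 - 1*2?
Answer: -26819/56 ≈ -478.91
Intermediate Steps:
j(U) = -1 (j(U) = 1 - 2 = -1)
c = 0
H = -56/65 (H = -168*1/195 = -56/65 ≈ -0.86154)
a(q, f) = 3 - 2*q (a(q, f) = 3 - (q + q) = 3 - 2*q)
N = -1 (N = -1 - 1*0 = -1 + 0 = -1)
a(-18, -2)/N + 379/H = (3 - 2*(-18))/(-1) + 379/(-56/65) = (3 + 36)*(-1) + 379*(-65/56) = 39*(-1) - 24635/56 = -39 - 24635/56 = -26819/56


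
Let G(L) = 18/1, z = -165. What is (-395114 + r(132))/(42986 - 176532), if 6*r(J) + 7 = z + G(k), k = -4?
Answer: 1185419/400638 ≈ 2.9588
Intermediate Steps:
G(L) = 18 (G(L) = 18*1 = 18)
r(J) = -77/3 (r(J) = -7/6 + (-165 + 18)/6 = -7/6 + (⅙)*(-147) = -7/6 - 49/2 = -77/3)
(-395114 + r(132))/(42986 - 176532) = (-395114 - 77/3)/(42986 - 176532) = -1185419/3/(-133546) = -1185419/3*(-1/133546) = 1185419/400638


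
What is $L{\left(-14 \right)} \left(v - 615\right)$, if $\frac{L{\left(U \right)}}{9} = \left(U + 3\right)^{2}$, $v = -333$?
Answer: $-1032372$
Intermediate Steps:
$L{\left(U \right)} = 9 \left(3 + U\right)^{2}$ ($L{\left(U \right)} = 9 \left(U + 3\right)^{2} = 9 \left(3 + U\right)^{2}$)
$L{\left(-14 \right)} \left(v - 615\right) = 9 \left(3 - 14\right)^{2} \left(-333 - 615\right) = 9 \left(-11\right)^{2} \left(-948\right) = 9 \cdot 121 \left(-948\right) = 1089 \left(-948\right) = -1032372$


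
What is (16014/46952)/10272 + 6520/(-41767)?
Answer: -523978016357/3357307643008 ≈ -0.15607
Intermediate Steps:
(16014/46952)/10272 + 6520/(-41767) = (16014*(1/46952))*(1/10272) + 6520*(-1/41767) = (8007/23476)*(1/10272) - 6520/41767 = 2669/80381824 - 6520/41767 = -523978016357/3357307643008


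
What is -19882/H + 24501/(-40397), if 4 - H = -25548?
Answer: -714611353/516112072 ≈ -1.3846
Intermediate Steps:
H = 25552 (H = 4 - 1*(-25548) = 4 + 25548 = 25552)
-19882/H + 24501/(-40397) = -19882/25552 + 24501/(-40397) = -19882*1/25552 + 24501*(-1/40397) = -9941/12776 - 24501/40397 = -714611353/516112072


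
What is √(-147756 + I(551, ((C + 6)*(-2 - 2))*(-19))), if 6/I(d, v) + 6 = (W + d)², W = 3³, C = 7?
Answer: I*√4122691977891759/167039 ≈ 384.39*I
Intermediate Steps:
W = 27
I(d, v) = 6/(-6 + (27 + d)²)
√(-147756 + I(551, ((C + 6)*(-2 - 2))*(-19))) = √(-147756 + 6/(-6 + (27 + 551)²)) = √(-147756 + 6/(-6 + 578²)) = √(-147756 + 6/(-6 + 334084)) = √(-147756 + 6/334078) = √(-147756 + 6*(1/334078)) = √(-147756 + 3/167039) = √(-24681014481/167039) = I*√4122691977891759/167039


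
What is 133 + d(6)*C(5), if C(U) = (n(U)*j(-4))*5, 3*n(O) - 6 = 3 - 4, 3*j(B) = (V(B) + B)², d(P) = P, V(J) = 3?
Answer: 449/3 ≈ 149.67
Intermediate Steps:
j(B) = (3 + B)²/3
n(O) = 5/3 (n(O) = 2 + (3 - 4)/3 = 2 + (⅓)*(-1) = 2 - ⅓ = 5/3)
C(U) = 25/9 (C(U) = (5*((3 - 4)²/3)/3)*5 = (5*((⅓)*(-1)²)/3)*5 = (5*((⅓)*1)/3)*5 = ((5/3)*(⅓))*5 = (5/9)*5 = 25/9)
133 + d(6)*C(5) = 133 + 6*(25/9) = 133 + 50/3 = 449/3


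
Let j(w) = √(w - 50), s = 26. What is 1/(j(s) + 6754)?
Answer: 3377/22808270 - I*√6/22808270 ≈ 0.00014806 - 1.0739e-7*I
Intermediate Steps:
j(w) = √(-50 + w)
1/(j(s) + 6754) = 1/(√(-50 + 26) + 6754) = 1/(√(-24) + 6754) = 1/(2*I*√6 + 6754) = 1/(6754 + 2*I*√6)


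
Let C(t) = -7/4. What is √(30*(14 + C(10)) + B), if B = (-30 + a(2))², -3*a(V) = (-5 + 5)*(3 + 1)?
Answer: 13*√30/2 ≈ 35.602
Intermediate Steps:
a(V) = 0 (a(V) = -(-5 + 5)*(3 + 1)/3 = -0*4 = -⅓*0 = 0)
B = 900 (B = (-30 + 0)² = (-30)² = 900)
C(t) = -7/4
√(30*(14 + C(10)) + B) = √(30*(14 - 7/4) + 900) = √(30*(49/4) + 900) = √(735/2 + 900) = √(2535/2) = 13*√30/2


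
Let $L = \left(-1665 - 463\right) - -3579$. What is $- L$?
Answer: $-1451$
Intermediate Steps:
$L = 1451$ ($L = -2128 + 3579 = 1451$)
$- L = \left(-1\right) 1451 = -1451$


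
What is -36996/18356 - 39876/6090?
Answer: -39886229/4657835 ≈ -8.5632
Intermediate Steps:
-36996/18356 - 39876/6090 = -36996*1/18356 - 39876*1/6090 = -9249/4589 - 6646/1015 = -39886229/4657835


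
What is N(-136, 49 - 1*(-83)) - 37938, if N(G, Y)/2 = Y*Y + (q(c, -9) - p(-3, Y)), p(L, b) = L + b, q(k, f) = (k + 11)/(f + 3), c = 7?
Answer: -3354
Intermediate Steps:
q(k, f) = (11 + k)/(3 + f)
N(G, Y) = -2*Y + 2*Y² (N(G, Y) = 2*(Y*Y + ((11 + 7)/(3 - 9) - (-3 + Y))) = 2*(Y² + (18/(-6) + (3 - Y))) = 2*(Y² + (-⅙*18 + (3 - Y))) = 2*(Y² + (-3 + (3 - Y))) = 2*(Y² - Y) = -2*Y + 2*Y²)
N(-136, 49 - 1*(-83)) - 37938 = 2*(49 - 1*(-83))*(-1 + (49 - 1*(-83))) - 37938 = 2*(49 + 83)*(-1 + (49 + 83)) - 37938 = 2*132*(-1 + 132) - 37938 = 2*132*131 - 37938 = 34584 - 37938 = -3354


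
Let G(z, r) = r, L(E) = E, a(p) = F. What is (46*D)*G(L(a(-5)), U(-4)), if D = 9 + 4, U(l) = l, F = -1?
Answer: -2392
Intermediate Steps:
a(p) = -1
D = 13
(46*D)*G(L(a(-5)), U(-4)) = (46*13)*(-4) = 598*(-4) = -2392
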